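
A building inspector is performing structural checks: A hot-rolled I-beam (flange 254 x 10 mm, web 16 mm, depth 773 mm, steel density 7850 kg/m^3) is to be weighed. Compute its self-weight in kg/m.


A_flanges = 2 * 254 * 10 = 5080 mm^2
A_web = (773 - 2 * 10) * 16 = 12048 mm^2
A_total = 5080 + 12048 = 17128 mm^2 = 0.017128 m^2
Weight = rho * A = 7850 * 0.017128 = 134.4548 kg/m

134.4548 kg/m


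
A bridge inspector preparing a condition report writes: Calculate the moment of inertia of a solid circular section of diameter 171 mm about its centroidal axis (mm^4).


r = d / 2 = 171 / 2 = 85.5 mm
I = pi * r^4 / 4 = pi * 85.5^4 / 4
= 41971485.48 mm^4

41971485.48 mm^4


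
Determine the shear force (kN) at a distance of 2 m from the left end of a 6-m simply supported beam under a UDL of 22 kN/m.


R_A = w * L / 2 = 22 * 6 / 2 = 66.0 kN
V(x) = R_A - w * x = 66.0 - 22 * 2
= 22.0 kN

22.0 kN


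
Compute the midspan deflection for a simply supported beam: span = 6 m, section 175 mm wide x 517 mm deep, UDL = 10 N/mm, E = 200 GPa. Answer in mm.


I = 175 * 517^3 / 12 = 2015247689.58 mm^4
L = 6000.0 mm, w = 10 N/mm, E = 200000.0 MPa
delta = 5 * w * L^4 / (384 * E * I)
= 5 * 10 * 6000.0^4 / (384 * 200000.0 * 2015247689.58)
= 0.4187 mm

0.4187 mm


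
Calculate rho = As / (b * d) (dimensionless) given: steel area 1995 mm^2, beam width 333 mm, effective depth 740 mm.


rho = As / (b * d)
= 1995 / (333 * 740)
= 1995 / 246420
= 0.008096 (dimensionless)

0.008096 (dimensionless)


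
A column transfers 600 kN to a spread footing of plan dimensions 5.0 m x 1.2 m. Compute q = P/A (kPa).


A = 5.0 * 1.2 = 6.0 m^2
q = P / A = 600 / 6.0
= 100.0 kPa

100.0 kPa


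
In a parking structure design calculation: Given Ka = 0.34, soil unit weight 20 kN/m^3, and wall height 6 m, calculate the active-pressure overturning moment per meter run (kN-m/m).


Pa = 0.5 * Ka * gamma * H^2
= 0.5 * 0.34 * 20 * 6^2
= 122.4 kN/m
Arm = H / 3 = 6 / 3 = 2.0 m
Mo = Pa * arm = Pa * H / 3 = 122.4 * 6 / 3 = 244.8 kN-m/m

244.8 kN-m/m


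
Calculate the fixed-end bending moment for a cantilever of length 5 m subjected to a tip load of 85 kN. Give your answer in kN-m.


For a cantilever with a point load at the free end:
M_max = P * L = 85 * 5 = 425 kN-m

425 kN-m


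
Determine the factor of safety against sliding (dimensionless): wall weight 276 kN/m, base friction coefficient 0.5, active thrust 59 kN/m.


Resisting force = mu * W = 0.5 * 276 = 138.0 kN/m
FOS = Resisting / Driving = 138.0 / 59
= 2.339 (dimensionless)

2.339 (dimensionless)


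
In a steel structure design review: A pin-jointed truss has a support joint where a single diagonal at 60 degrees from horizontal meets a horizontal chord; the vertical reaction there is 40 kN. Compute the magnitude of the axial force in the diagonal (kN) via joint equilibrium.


At the joint, only the diagonal has a vertical component, so vertical equilibrium gives:
F * sin(60) = 40
F = 40 / sin(60)
= 40 / 0.866025
= 46.19 kN

46.19 kN


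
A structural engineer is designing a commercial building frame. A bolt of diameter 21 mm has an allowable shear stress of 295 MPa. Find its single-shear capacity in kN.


A = pi * d^2 / 4 = pi * 21^2 / 4 = 346.3606 mm^2
V = f_v * A / 1000 = 295 * 346.3606 / 1000
= 102.1764 kN

102.1764 kN


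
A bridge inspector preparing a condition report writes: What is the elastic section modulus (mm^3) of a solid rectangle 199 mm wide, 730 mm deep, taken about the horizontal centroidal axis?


S = b * h^2 / 6
= 199 * 730^2 / 6
= 199 * 532900 / 6
= 17674516.67 mm^3

17674516.67 mm^3


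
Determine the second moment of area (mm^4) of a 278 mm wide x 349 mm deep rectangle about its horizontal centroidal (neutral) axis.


I = b * h^3 / 12
= 278 * 349^3 / 12
= 278 * 42508549 / 12
= 984781385.17 mm^4

984781385.17 mm^4


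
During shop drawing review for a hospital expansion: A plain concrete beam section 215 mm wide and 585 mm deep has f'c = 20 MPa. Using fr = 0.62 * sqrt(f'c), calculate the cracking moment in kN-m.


fr = 0.62 * sqrt(20) = 0.62 * 4.4721 = 2.7727 MPa
I = 215 * 585^3 / 12 = 3586945781.25 mm^4
y_t = 292.5 mm
M_cr = fr * I / y_t = 2.7727 * 3586945781.25 / 292.5 N-mm
= 34.0021 kN-m

34.0021 kN-m


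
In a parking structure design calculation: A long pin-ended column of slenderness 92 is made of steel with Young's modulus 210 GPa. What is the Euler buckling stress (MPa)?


sigma_cr = pi^2 * E / lambda^2
= 9.8696 * 210000.0 / 92^2
= 9.8696 * 210000.0 / 8464
= 244.8744 MPa

244.8744 MPa


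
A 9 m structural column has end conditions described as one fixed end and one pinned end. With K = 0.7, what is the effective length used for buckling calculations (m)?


L_eff = K * L
= 0.7 * 9
= 6.3 m

6.3 m


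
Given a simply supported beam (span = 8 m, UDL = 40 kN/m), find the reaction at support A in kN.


Total load = w * L = 40 * 8 = 320 kN
By symmetry, each reaction R = total / 2 = 320 / 2 = 160.0 kN

160.0 kN


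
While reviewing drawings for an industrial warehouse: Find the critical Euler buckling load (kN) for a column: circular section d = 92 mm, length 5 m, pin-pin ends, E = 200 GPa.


I = pi * d^4 / 64 = 3516585.72 mm^4
L = 5000.0 mm
P_cr = pi^2 * E * I / L^2
= 9.8696 * 200000.0 * 3516585.72 / 5000.0^2
= 277658.48 N = 277.6585 kN

277.6585 kN


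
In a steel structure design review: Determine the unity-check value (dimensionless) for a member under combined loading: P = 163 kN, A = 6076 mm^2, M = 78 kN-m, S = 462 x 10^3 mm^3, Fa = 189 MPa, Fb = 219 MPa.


f_a = P / A = 163000.0 / 6076 = 26.8269 MPa
f_b = M / S = 78000000.0 / 462000.0 = 168.8312 MPa
Ratio = f_a / Fa + f_b / Fb
= 26.8269 / 189 + 168.8312 / 219
= 0.9129 (dimensionless)

0.9129 (dimensionless)


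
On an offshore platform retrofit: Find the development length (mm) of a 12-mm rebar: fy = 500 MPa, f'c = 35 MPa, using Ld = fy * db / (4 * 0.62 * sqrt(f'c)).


Ld = (fy * db) / (4 * 0.62 * sqrt(f'c))
= (500 * 12) / (4 * 0.62 * sqrt(35))
= 6000 / 14.6719
= 408.95 mm

408.95 mm


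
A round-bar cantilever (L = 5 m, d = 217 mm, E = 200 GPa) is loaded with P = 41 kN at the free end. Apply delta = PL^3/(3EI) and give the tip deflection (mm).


I = pi * d^4 / 64 = pi * 217^4 / 64 = 108845087.82 mm^4
L = 5000.0 mm, P = 41000.0 N, E = 200000.0 MPa
delta = P * L^3 / (3 * E * I)
= 41000.0 * 5000.0^3 / (3 * 200000.0 * 108845087.82)
= 78.4754 mm

78.4754 mm


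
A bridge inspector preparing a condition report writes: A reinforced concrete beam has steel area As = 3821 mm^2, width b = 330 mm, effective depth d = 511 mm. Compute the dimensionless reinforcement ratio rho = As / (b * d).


rho = As / (b * d)
= 3821 / (330 * 511)
= 3821 / 168630
= 0.022659 (dimensionless)

0.022659 (dimensionless)


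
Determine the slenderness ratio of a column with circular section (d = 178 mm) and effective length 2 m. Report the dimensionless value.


Radius of gyration r = d / 4 = 178 / 4 = 44.5 mm
L_eff = 2000.0 mm
Slenderness ratio = L / r = 2000.0 / 44.5 = 44.94 (dimensionless)

44.94 (dimensionless)


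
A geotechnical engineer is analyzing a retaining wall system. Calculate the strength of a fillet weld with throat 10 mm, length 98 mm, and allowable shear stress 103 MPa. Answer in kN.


Strength = throat * length * allowable stress
= 10 * 98 * 103 N
= 100940 N
= 100.94 kN

100.94 kN


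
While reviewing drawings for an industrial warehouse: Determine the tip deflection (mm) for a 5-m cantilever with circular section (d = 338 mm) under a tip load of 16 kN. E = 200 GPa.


I = pi * d^4 / 64 = pi * 338^4 / 64 = 640673410.1 mm^4
L = 5000.0 mm, P = 16000.0 N, E = 200000.0 MPa
delta = P * L^3 / (3 * E * I)
= 16000.0 * 5000.0^3 / (3 * 200000.0 * 640673410.1)
= 5.2029 mm

5.2029 mm


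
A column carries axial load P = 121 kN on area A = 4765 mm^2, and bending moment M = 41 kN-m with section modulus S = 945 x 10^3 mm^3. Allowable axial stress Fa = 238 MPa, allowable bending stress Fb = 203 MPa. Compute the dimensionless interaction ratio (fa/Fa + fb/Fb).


f_a = P / A = 121000.0 / 4765 = 25.3935 MPa
f_b = M / S = 41000000.0 / 945000.0 = 43.3862 MPa
Ratio = f_a / Fa + f_b / Fb
= 25.3935 / 238 + 43.3862 / 203
= 0.3204 (dimensionless)

0.3204 (dimensionless)


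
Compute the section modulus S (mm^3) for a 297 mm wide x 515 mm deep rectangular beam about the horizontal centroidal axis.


S = b * h^2 / 6
= 297 * 515^2 / 6
= 297 * 265225 / 6
= 13128637.5 mm^3

13128637.5 mm^3


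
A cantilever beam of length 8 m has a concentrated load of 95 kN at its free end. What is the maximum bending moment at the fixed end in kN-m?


For a cantilever with a point load at the free end:
M_max = P * L = 95 * 8 = 760 kN-m

760 kN-m


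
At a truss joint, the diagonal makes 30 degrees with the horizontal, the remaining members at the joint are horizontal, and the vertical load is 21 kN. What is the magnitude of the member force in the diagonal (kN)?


At the joint, only the diagonal has a vertical component, so vertical equilibrium gives:
F * sin(30) = 21
F = 21 / sin(30)
= 21 / 0.5
= 42.0 kN

42.0 kN


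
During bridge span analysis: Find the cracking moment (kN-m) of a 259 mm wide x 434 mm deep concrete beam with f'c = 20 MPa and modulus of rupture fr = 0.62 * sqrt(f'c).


fr = 0.62 * sqrt(20) = 0.62 * 4.4721 = 2.7727 MPa
I = 259 * 434^3 / 12 = 1764362044.67 mm^4
y_t = 217.0 mm
M_cr = fr * I / y_t = 2.7727 * 1764362044.67 / 217.0 N-mm
= 22.5442 kN-m

22.5442 kN-m


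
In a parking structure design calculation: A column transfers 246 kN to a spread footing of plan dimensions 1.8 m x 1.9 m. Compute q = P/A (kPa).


A = 1.8 * 1.9 = 3.42 m^2
q = P / A = 246 / 3.42
= 71.9298 kPa

71.9298 kPa


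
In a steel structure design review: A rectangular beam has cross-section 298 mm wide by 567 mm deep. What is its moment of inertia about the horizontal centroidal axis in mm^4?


I = b * h^3 / 12
= 298 * 567^3 / 12
= 298 * 182284263 / 12
= 4526725864.5 mm^4

4526725864.5 mm^4


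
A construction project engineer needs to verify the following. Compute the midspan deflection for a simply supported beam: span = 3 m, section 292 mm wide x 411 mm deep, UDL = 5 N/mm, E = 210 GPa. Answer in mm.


I = 292 * 411^3 / 12 = 1689378921.0 mm^4
L = 3000.0 mm, w = 5 N/mm, E = 210000.0 MPa
delta = 5 * w * L^4 / (384 * E * I)
= 5 * 5 * 3000.0^4 / (384 * 210000.0 * 1689378921.0)
= 0.0149 mm

0.0149 mm


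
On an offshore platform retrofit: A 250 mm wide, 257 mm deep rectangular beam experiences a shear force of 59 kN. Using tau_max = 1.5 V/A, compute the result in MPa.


A = b * h = 250 * 257 = 64250 mm^2
V = 59 kN = 59000.0 N
tau_max = 1.5 * V / A = 1.5 * 59000.0 / 64250
= 1.3774 MPa

1.3774 MPa


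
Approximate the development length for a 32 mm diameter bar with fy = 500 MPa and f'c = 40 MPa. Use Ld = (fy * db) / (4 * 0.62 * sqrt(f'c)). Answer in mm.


Ld = (fy * db) / (4 * 0.62 * sqrt(f'c))
= (500 * 32) / (4 * 0.62 * sqrt(40))
= 16000 / 15.6849
= 1020.09 mm

1020.09 mm


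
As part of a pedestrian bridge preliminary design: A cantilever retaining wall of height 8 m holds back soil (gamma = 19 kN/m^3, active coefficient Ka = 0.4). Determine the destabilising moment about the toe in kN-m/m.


Pa = 0.5 * Ka * gamma * H^2
= 0.5 * 0.4 * 19 * 8^2
= 243.2 kN/m
Arm = H / 3 = 8 / 3 = 2.6667 m
Mo = Pa * arm = Pa * H / 3 = 243.2 * 8 / 3 = 648.5333 kN-m/m

648.5333 kN-m/m


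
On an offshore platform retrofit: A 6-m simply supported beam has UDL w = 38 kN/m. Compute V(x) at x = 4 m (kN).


R_A = w * L / 2 = 38 * 6 / 2 = 114.0 kN
V(x) = R_A - w * x = 114.0 - 38 * 4
= -38.0 kN

-38.0 kN


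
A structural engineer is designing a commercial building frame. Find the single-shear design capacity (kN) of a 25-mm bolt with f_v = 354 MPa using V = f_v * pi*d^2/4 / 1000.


A = pi * d^2 / 4 = pi * 25^2 / 4 = 490.8739 mm^2
V = f_v * A / 1000 = 354 * 490.8739 / 1000
= 173.7693 kN

173.7693 kN


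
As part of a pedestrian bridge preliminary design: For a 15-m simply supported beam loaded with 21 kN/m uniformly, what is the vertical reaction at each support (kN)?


Total load = w * L = 21 * 15 = 315 kN
By symmetry, each reaction R = total / 2 = 315 / 2 = 157.5 kN

157.5 kN


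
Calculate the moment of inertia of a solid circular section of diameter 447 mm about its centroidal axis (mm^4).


r = d / 2 = 447 / 2 = 223.5 mm
I = pi * r^4 / 4 = pi * 223.5^4 / 4
= 1959746923.02 mm^4

1959746923.02 mm^4


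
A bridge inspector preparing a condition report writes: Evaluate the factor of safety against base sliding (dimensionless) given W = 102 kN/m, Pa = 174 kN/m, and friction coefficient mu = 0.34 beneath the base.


Resisting force = mu * W = 0.34 * 102 = 34.68 kN/m
FOS = Resisting / Driving = 34.68 / 174
= 0.1993 (dimensionless)

0.1993 (dimensionless)


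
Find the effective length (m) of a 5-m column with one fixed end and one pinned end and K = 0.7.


L_eff = K * L
= 0.7 * 5
= 3.5 m

3.5 m


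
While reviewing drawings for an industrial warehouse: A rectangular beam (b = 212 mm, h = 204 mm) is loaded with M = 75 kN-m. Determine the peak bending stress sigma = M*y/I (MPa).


I = b * h^3 / 12 = 212 * 204^3 / 12 = 149984064.0 mm^4
y = h / 2 = 204 / 2 = 102.0 mm
M = 75 kN-m = 75000000.0 N-mm
sigma = M * y / I = 75000000.0 * 102.0 / 149984064.0
= 51.01 MPa

51.01 MPa


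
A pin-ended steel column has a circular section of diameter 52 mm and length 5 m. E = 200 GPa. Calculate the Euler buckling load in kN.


I = pi * d^4 / 64 = 358908.11 mm^4
L = 5000.0 mm
P_cr = pi^2 * E * I / L^2
= 9.8696 * 200000.0 * 358908.11 / 5000.0^2
= 28338.25 N = 28.3382 kN

28.3382 kN


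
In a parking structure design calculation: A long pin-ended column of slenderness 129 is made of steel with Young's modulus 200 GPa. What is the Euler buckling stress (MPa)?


sigma_cr = pi^2 * E / lambda^2
= 9.8696 * 200000.0 / 129^2
= 9.8696 * 200000.0 / 16641
= 118.6179 MPa

118.6179 MPa


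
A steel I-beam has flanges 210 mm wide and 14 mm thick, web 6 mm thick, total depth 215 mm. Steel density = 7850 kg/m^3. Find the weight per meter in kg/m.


A_flanges = 2 * 210 * 14 = 5880 mm^2
A_web = (215 - 2 * 14) * 6 = 1122 mm^2
A_total = 5880 + 1122 = 7002 mm^2 = 0.007002 m^2
Weight = rho * A = 7850 * 0.007002 = 54.9657 kg/m

54.9657 kg/m


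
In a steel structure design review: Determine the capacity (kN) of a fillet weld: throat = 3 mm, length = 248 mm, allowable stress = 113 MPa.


Strength = throat * length * allowable stress
= 3 * 248 * 113 N
= 84072 N
= 84.07 kN

84.07 kN


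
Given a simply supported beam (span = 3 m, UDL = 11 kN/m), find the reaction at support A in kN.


Total load = w * L = 11 * 3 = 33 kN
By symmetry, each reaction R = total / 2 = 33 / 2 = 16.5 kN

16.5 kN


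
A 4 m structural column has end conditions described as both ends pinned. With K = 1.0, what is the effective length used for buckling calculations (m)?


L_eff = K * L
= 1.0 * 4
= 4.0 m

4.0 m


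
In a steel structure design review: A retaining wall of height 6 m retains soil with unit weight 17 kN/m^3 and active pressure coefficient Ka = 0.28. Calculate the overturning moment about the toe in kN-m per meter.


Pa = 0.5 * Ka * gamma * H^2
= 0.5 * 0.28 * 17 * 6^2
= 85.68 kN/m
Arm = H / 3 = 6 / 3 = 2.0 m
Mo = Pa * arm = Pa * H / 3 = 85.68 * 6 / 3 = 171.36 kN-m/m

171.36 kN-m/m


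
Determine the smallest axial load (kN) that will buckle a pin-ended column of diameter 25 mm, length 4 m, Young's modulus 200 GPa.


I = pi * d^4 / 64 = 19174.76 mm^4
L = 4000.0 mm
P_cr = pi^2 * E * I / L^2
= 9.8696 * 200000.0 * 19174.76 / 4000.0^2
= 2365.59 N = 2.3656 kN

2.3656 kN


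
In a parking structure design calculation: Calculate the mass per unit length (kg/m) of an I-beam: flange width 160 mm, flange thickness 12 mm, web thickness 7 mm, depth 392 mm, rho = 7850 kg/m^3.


A_flanges = 2 * 160 * 12 = 3840 mm^2
A_web = (392 - 2 * 12) * 7 = 2576 mm^2
A_total = 3840 + 2576 = 6416 mm^2 = 0.006416 m^2
Weight = rho * A = 7850 * 0.006416 = 50.3656 kg/m

50.3656 kg/m


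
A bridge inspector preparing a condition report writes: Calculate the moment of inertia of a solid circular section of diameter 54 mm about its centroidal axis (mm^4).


r = d / 2 = 54 / 2 = 27.0 mm
I = pi * r^4 / 4 = pi * 27.0^4 / 4
= 417392.79 mm^4

417392.79 mm^4


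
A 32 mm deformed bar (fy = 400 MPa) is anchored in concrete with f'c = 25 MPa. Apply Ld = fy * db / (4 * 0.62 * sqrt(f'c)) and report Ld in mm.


Ld = (fy * db) / (4 * 0.62 * sqrt(f'c))
= (400 * 32) / (4 * 0.62 * sqrt(25))
= 12800 / 12.4
= 1032.26 mm

1032.26 mm


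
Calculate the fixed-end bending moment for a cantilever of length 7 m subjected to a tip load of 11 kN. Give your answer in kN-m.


For a cantilever with a point load at the free end:
M_max = P * L = 11 * 7 = 77 kN-m

77 kN-m


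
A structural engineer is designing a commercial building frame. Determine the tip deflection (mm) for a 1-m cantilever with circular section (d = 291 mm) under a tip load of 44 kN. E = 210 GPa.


I = pi * d^4 / 64 = pi * 291^4 / 64 = 351999344.44 mm^4
L = 1000.0 mm, P = 44000.0 N, E = 210000.0 MPa
delta = P * L^3 / (3 * E * I)
= 44000.0 * 1000.0^3 / (3 * 210000.0 * 351999344.44)
= 0.1984 mm

0.1984 mm


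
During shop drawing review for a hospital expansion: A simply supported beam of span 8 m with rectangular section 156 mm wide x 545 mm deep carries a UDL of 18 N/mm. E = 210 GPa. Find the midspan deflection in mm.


I = 156 * 545^3 / 12 = 2104422125.0 mm^4
L = 8000.0 mm, w = 18 N/mm, E = 210000.0 MPa
delta = 5 * w * L^4 / (384 * E * I)
= 5 * 18 * 8000.0^4 / (384 * 210000.0 * 2104422125.0)
= 2.1723 mm

2.1723 mm


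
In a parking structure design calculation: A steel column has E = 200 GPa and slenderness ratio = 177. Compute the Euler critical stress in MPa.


sigma_cr = pi^2 * E / lambda^2
= 9.8696 * 200000.0 / 177^2
= 9.8696 * 200000.0 / 31329
= 63.0062 MPa

63.0062 MPa


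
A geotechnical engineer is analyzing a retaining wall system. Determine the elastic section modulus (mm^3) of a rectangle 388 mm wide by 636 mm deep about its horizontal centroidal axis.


S = b * h^2 / 6
= 388 * 636^2 / 6
= 388 * 404496 / 6
= 26157408.0 mm^3

26157408.0 mm^3


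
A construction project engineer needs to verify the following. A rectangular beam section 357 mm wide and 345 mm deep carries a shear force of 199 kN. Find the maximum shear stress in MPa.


A = b * h = 357 * 345 = 123165 mm^2
V = 199 kN = 199000.0 N
tau_max = 1.5 * V / A = 1.5 * 199000.0 / 123165
= 2.4236 MPa

2.4236 MPa


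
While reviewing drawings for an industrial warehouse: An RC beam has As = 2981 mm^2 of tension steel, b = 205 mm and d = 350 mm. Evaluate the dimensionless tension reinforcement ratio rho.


rho = As / (b * d)
= 2981 / (205 * 350)
= 2981 / 71750
= 0.041547 (dimensionless)

0.041547 (dimensionless)


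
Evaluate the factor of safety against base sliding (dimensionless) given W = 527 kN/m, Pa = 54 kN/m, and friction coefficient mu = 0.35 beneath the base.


Resisting force = mu * W = 0.35 * 527 = 184.45 kN/m
FOS = Resisting / Driving = 184.45 / 54
= 3.4157 (dimensionless)

3.4157 (dimensionless)


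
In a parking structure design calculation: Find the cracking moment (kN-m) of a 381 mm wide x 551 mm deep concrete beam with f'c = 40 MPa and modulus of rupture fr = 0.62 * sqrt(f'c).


fr = 0.62 * sqrt(40) = 0.62 * 6.3246 = 3.9212 MPa
I = 381 * 551^3 / 12 = 5311271794.25 mm^4
y_t = 275.5 mm
M_cr = fr * I / y_t = 3.9212 * 5311271794.25 / 275.5 N-mm
= 75.596 kN-m

75.596 kN-m


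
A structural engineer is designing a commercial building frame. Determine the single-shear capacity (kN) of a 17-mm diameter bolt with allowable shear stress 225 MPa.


A = pi * d^2 / 4 = pi * 17^2 / 4 = 226.9801 mm^2
V = f_v * A / 1000 = 225 * 226.9801 / 1000
= 51.0705 kN

51.0705 kN


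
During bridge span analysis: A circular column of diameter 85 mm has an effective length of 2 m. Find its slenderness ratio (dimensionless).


Radius of gyration r = d / 4 = 85 / 4 = 21.25 mm
L_eff = 2000.0 mm
Slenderness ratio = L / r = 2000.0 / 21.25 = 94.12 (dimensionless)

94.12 (dimensionless)


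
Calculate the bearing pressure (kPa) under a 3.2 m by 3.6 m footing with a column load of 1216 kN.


A = 3.2 * 3.6 = 11.52 m^2
q = P / A = 1216 / 11.52
= 105.5556 kPa

105.5556 kPa


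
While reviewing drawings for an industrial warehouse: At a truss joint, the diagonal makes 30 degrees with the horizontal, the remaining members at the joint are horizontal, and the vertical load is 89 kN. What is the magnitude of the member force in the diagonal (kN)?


At the joint, only the diagonal has a vertical component, so vertical equilibrium gives:
F * sin(30) = 89
F = 89 / sin(30)
= 89 / 0.5
= 178.0 kN

178.0 kN


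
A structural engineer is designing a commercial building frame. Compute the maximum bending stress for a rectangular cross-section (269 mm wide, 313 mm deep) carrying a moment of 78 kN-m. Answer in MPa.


I = b * h^3 / 12 = 269 * 313^3 / 12 = 687391324.42 mm^4
y = h / 2 = 313 / 2 = 156.5 mm
M = 78 kN-m = 78000000.0 N-mm
sigma = M * y / I = 78000000.0 * 156.5 / 687391324.42
= 17.76 MPa

17.76 MPa


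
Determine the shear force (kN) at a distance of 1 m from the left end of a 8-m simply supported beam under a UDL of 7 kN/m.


R_A = w * L / 2 = 7 * 8 / 2 = 28.0 kN
V(x) = R_A - w * x = 28.0 - 7 * 1
= 21.0 kN

21.0 kN


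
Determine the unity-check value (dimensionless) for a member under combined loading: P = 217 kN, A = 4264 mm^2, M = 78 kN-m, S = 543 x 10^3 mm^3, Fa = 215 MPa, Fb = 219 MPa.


f_a = P / A = 217000.0 / 4264 = 50.8912 MPa
f_b = M / S = 78000000.0 / 543000.0 = 143.6464 MPa
Ratio = f_a / Fa + f_b / Fb
= 50.8912 / 215 + 143.6464 / 219
= 0.8926 (dimensionless)

0.8926 (dimensionless)


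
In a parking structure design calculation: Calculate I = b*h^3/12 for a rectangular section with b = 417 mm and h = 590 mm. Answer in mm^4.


I = b * h^3 / 12
= 417 * 590^3 / 12
= 417 * 205379000 / 12
= 7136920250.0 mm^4

7136920250.0 mm^4


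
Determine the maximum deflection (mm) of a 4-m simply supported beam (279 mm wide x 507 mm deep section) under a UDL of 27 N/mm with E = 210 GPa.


I = 279 * 507^3 / 12 = 3030029349.75 mm^4
L = 4000.0 mm, w = 27 N/mm, E = 210000.0 MPa
delta = 5 * w * L^4 / (384 * E * I)
= 5 * 27 * 4000.0^4 / (384 * 210000.0 * 3030029349.75)
= 0.1414 mm

0.1414 mm


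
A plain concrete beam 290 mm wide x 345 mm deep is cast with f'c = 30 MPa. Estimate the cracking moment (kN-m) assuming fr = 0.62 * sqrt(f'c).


fr = 0.62 * sqrt(30) = 0.62 * 5.4772 = 3.3959 MPa
I = 290 * 345^3 / 12 = 992370937.5 mm^4
y_t = 172.5 mm
M_cr = fr * I / y_t = 3.3959 * 992370937.5 / 172.5 N-mm
= 19.5361 kN-m

19.5361 kN-m


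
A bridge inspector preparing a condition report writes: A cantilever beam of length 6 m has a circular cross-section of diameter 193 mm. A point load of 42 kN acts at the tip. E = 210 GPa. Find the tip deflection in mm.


I = pi * d^4 / 64 = pi * 193^4 / 64 = 68108157.98 mm^4
L = 6000.0 mm, P = 42000.0 N, E = 210000.0 MPa
delta = P * L^3 / (3 * E * I)
= 42000.0 * 6000.0^3 / (3 * 210000.0 * 68108157.98)
= 211.4284 mm

211.4284 mm


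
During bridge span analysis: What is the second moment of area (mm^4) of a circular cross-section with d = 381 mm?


r = d / 2 = 381 / 2 = 190.5 mm
I = pi * r^4 / 4 = pi * 190.5^4 / 4
= 1034355436.5 mm^4

1034355436.5 mm^4


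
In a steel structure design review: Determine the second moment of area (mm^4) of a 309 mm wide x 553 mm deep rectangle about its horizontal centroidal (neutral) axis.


I = b * h^3 / 12
= 309 * 553^3 / 12
= 309 * 169112377 / 12
= 4354643707.75 mm^4

4354643707.75 mm^4


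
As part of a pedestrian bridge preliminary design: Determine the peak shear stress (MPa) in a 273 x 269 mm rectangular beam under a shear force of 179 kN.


A = b * h = 273 * 269 = 73437 mm^2
V = 179 kN = 179000.0 N
tau_max = 1.5 * V / A = 1.5 * 179000.0 / 73437
= 3.6562 MPa

3.6562 MPa


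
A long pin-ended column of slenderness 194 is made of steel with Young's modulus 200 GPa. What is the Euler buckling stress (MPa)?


sigma_cr = pi^2 * E / lambda^2
= 9.8696 * 200000.0 / 194^2
= 9.8696 * 200000.0 / 37636
= 52.4477 MPa

52.4477 MPa


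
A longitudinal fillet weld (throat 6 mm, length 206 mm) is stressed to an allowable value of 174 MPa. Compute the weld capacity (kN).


Strength = throat * length * allowable stress
= 6 * 206 * 174 N
= 215064 N
= 215.06 kN

215.06 kN


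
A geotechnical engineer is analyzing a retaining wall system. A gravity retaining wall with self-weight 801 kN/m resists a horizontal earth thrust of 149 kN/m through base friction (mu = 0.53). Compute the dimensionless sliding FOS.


Resisting force = mu * W = 0.53 * 801 = 424.53 kN/m
FOS = Resisting / Driving = 424.53 / 149
= 2.8492 (dimensionless)

2.8492 (dimensionless)


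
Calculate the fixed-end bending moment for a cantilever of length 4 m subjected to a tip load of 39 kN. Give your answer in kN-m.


For a cantilever with a point load at the free end:
M_max = P * L = 39 * 4 = 156 kN-m

156 kN-m


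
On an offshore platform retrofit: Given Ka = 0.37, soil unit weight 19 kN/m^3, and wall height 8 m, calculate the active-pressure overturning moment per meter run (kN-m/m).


Pa = 0.5 * Ka * gamma * H^2
= 0.5 * 0.37 * 19 * 8^2
= 224.96 kN/m
Arm = H / 3 = 8 / 3 = 2.6667 m
Mo = Pa * arm = Pa * H / 3 = 224.96 * 8 / 3 = 599.8933 kN-m/m

599.8933 kN-m/m


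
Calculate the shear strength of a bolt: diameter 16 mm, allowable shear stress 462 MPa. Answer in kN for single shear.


A = pi * d^2 / 4 = pi * 16^2 / 4 = 201.0619 mm^2
V = f_v * A / 1000 = 462 * 201.0619 / 1000
= 92.8906 kN

92.8906 kN


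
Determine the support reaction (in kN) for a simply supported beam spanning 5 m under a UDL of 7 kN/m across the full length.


Total load = w * L = 7 * 5 = 35 kN
By symmetry, each reaction R = total / 2 = 35 / 2 = 17.5 kN

17.5 kN


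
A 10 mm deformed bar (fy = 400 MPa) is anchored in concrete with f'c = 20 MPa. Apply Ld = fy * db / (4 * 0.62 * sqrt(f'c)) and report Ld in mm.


Ld = (fy * db) / (4 * 0.62 * sqrt(f'c))
= (400 * 10) / (4 * 0.62 * sqrt(20))
= 4000 / 11.0909
= 360.66 mm

360.66 mm


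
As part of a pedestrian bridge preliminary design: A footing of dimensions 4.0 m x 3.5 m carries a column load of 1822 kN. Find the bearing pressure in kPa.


A = 4.0 * 3.5 = 14.0 m^2
q = P / A = 1822 / 14.0
= 130.1429 kPa

130.1429 kPa


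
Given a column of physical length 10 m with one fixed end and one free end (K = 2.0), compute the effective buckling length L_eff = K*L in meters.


L_eff = K * L
= 2.0 * 10
= 20.0 m

20.0 m


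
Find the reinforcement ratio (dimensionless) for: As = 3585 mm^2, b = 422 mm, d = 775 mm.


rho = As / (b * d)
= 3585 / (422 * 775)
= 3585 / 327050
= 0.010962 (dimensionless)

0.010962 (dimensionless)


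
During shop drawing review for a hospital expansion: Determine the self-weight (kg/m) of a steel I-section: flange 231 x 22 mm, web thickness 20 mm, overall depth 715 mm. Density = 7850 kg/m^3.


A_flanges = 2 * 231 * 22 = 10164 mm^2
A_web = (715 - 2 * 22) * 20 = 13420 mm^2
A_total = 10164 + 13420 = 23584 mm^2 = 0.023584 m^2
Weight = rho * A = 7850 * 0.023584 = 185.1344 kg/m

185.1344 kg/m


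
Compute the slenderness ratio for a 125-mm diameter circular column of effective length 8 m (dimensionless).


Radius of gyration r = d / 4 = 125 / 4 = 31.25 mm
L_eff = 8000.0 mm
Slenderness ratio = L / r = 8000.0 / 31.25 = 256.0 (dimensionless)

256.0 (dimensionless)


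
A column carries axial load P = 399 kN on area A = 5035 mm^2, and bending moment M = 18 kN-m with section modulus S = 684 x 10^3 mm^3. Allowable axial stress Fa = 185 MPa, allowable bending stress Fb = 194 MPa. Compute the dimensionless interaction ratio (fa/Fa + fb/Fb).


f_a = P / A = 399000.0 / 5035 = 79.2453 MPa
f_b = M / S = 18000000.0 / 684000.0 = 26.3158 MPa
Ratio = f_a / Fa + f_b / Fb
= 79.2453 / 185 + 26.3158 / 194
= 0.564 (dimensionless)

0.564 (dimensionless)


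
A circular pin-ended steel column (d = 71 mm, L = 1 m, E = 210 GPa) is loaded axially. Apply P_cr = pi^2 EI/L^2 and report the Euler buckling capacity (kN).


I = pi * d^4 / 64 = 1247392.97 mm^4
L = 1000.0 mm
P_cr = pi^2 * E * I / L^2
= 9.8696 * 210000.0 * 1247392.97 / 1000.0^2
= 2585367.79 N = 2585.3678 kN

2585.3678 kN


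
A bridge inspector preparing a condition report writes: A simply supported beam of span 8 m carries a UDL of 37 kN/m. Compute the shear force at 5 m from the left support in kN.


R_A = w * L / 2 = 37 * 8 / 2 = 148.0 kN
V(x) = R_A - w * x = 148.0 - 37 * 5
= -37.0 kN

-37.0 kN


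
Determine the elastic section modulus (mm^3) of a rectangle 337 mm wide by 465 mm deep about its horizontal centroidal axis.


S = b * h^2 / 6
= 337 * 465^2 / 6
= 337 * 216225 / 6
= 12144637.5 mm^3

12144637.5 mm^3


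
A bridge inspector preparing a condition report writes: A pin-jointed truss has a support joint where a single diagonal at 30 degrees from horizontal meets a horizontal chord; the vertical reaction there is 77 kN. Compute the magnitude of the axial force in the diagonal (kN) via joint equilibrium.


At the joint, only the diagonal has a vertical component, so vertical equilibrium gives:
F * sin(30) = 77
F = 77 / sin(30)
= 77 / 0.5
= 154.0 kN

154.0 kN


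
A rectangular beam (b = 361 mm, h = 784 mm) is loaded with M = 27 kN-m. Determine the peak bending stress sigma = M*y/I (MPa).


I = b * h^3 / 12 = 361 * 784^3 / 12 = 14496866645.33 mm^4
y = h / 2 = 784 / 2 = 392.0 mm
M = 27 kN-m = 27000000.0 N-mm
sigma = M * y / I = 27000000.0 * 392.0 / 14496866645.33
= 0.73 MPa

0.73 MPa


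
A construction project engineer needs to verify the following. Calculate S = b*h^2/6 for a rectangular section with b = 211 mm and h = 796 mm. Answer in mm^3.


S = b * h^2 / 6
= 211 * 796^2 / 6
= 211 * 633616 / 6
= 22282162.67 mm^3

22282162.67 mm^3


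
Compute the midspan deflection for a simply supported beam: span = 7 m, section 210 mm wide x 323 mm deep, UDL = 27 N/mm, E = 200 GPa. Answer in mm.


I = 210 * 323^3 / 12 = 589719672.5 mm^4
L = 7000.0 mm, w = 27 N/mm, E = 200000.0 MPa
delta = 5 * w * L^4 / (384 * E * I)
= 5 * 27 * 7000.0^4 / (384 * 200000.0 * 589719672.5)
= 7.1568 mm

7.1568 mm


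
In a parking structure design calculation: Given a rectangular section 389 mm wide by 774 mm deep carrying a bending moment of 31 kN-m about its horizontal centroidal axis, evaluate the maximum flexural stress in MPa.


I = b * h^3 / 12 = 389 * 774^3 / 12 = 15031116378.0 mm^4
y = h / 2 = 774 / 2 = 387.0 mm
M = 31 kN-m = 31000000.0 N-mm
sigma = M * y / I = 31000000.0 * 387.0 / 15031116378.0
= 0.8 MPa

0.8 MPa


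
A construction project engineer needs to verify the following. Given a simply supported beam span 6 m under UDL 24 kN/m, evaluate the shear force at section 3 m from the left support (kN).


R_A = w * L / 2 = 24 * 6 / 2 = 72.0 kN
V(x) = R_A - w * x = 72.0 - 24 * 3
= 0.0 kN

0.0 kN


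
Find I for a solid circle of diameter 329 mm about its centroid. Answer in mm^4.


r = d / 2 = 329 / 2 = 164.5 mm
I = pi * r^4 / 4 = pi * 164.5^4 / 4
= 575113405.09 mm^4

575113405.09 mm^4


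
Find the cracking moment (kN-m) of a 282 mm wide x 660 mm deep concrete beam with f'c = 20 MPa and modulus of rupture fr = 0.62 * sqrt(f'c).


fr = 0.62 * sqrt(20) = 0.62 * 4.4721 = 2.7727 MPa
I = 282 * 660^3 / 12 = 6756156000.0 mm^4
y_t = 330.0 mm
M_cr = fr * I / y_t = 2.7727 * 6756156000.0 / 330.0 N-mm
= 56.7665 kN-m

56.7665 kN-m


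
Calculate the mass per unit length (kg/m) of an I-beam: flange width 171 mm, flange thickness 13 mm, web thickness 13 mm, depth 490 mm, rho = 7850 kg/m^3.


A_flanges = 2 * 171 * 13 = 4446 mm^2
A_web = (490 - 2 * 13) * 13 = 6032 mm^2
A_total = 4446 + 6032 = 10478 mm^2 = 0.010478 m^2
Weight = rho * A = 7850 * 0.010478 = 82.2523 kg/m

82.2523 kg/m


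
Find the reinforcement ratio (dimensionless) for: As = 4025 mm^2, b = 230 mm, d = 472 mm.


rho = As / (b * d)
= 4025 / (230 * 472)
= 4025 / 108560
= 0.037076 (dimensionless)

0.037076 (dimensionless)


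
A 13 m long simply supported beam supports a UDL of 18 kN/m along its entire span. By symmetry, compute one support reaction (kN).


Total load = w * L = 18 * 13 = 234 kN
By symmetry, each reaction R = total / 2 = 234 / 2 = 117.0 kN

117.0 kN


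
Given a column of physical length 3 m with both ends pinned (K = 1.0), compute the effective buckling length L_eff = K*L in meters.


L_eff = K * L
= 1.0 * 3
= 3.0 m

3.0 m


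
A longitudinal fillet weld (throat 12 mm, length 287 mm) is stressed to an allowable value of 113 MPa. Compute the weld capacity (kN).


Strength = throat * length * allowable stress
= 12 * 287 * 113 N
= 389172 N
= 389.17 kN

389.17 kN


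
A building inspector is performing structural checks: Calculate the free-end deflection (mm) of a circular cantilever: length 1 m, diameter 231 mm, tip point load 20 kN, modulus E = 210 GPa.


I = pi * d^4 / 64 = pi * 231^4 / 64 = 139771240.06 mm^4
L = 1000.0 mm, P = 20000.0 N, E = 210000.0 MPa
delta = P * L^3 / (3 * E * I)
= 20000.0 * 1000.0^3 / (3 * 210000.0 * 139771240.06)
= 0.2271 mm

0.2271 mm


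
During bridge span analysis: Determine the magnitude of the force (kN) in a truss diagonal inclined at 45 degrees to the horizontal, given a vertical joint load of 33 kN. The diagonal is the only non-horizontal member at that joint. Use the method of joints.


At the joint, only the diagonal has a vertical component, so vertical equilibrium gives:
F * sin(45) = 33
F = 33 / sin(45)
= 33 / 0.707107
= 46.67 kN

46.67 kN


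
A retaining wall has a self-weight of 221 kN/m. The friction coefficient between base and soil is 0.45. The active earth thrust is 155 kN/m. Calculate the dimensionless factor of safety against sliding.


Resisting force = mu * W = 0.45 * 221 = 99.45 kN/m
FOS = Resisting / Driving = 99.45 / 155
= 0.6416 (dimensionless)

0.6416 (dimensionless)


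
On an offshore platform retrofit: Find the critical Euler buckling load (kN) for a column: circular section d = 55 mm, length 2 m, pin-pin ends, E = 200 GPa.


I = pi * d^4 / 64 = 449180.25 mm^4
L = 2000.0 mm
P_cr = pi^2 * E * I / L^2
= 9.8696 * 200000.0 * 449180.25 / 2000.0^2
= 221661.57 N = 221.6616 kN

221.6616 kN


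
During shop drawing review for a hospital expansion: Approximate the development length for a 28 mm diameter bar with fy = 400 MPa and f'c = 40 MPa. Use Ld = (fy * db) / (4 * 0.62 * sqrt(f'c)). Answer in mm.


Ld = (fy * db) / (4 * 0.62 * sqrt(f'c))
= (400 * 28) / (4 * 0.62 * sqrt(40))
= 11200 / 15.6849
= 714.06 mm

714.06 mm


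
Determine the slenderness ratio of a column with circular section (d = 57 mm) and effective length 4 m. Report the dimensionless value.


Radius of gyration r = d / 4 = 57 / 4 = 14.25 mm
L_eff = 4000.0 mm
Slenderness ratio = L / r = 4000.0 / 14.25 = 280.7 (dimensionless)

280.7 (dimensionless)


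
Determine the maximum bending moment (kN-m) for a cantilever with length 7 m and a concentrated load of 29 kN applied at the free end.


For a cantilever with a point load at the free end:
M_max = P * L = 29 * 7 = 203 kN-m

203 kN-m


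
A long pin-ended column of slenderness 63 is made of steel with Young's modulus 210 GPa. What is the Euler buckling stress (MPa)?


sigma_cr = pi^2 * E / lambda^2
= 9.8696 * 210000.0 / 63^2
= 9.8696 * 210000.0 / 3969
= 522.2013 MPa

522.2013 MPa


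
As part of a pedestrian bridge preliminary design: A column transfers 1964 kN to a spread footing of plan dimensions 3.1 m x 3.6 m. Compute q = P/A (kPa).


A = 3.1 * 3.6 = 11.16 m^2
q = P / A = 1964 / 11.16
= 175.9857 kPa

175.9857 kPa


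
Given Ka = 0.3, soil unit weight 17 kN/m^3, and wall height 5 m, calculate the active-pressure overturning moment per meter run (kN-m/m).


Pa = 0.5 * Ka * gamma * H^2
= 0.5 * 0.3 * 17 * 5^2
= 63.75 kN/m
Arm = H / 3 = 5 / 3 = 1.6667 m
Mo = Pa * arm = Pa * H / 3 = 63.75 * 5 / 3 = 106.25 kN-m/m

106.25 kN-m/m


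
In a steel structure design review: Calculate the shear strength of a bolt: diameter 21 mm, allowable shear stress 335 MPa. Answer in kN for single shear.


A = pi * d^2 / 4 = pi * 21^2 / 4 = 346.3606 mm^2
V = f_v * A / 1000 = 335 * 346.3606 / 1000
= 116.0308 kN

116.0308 kN


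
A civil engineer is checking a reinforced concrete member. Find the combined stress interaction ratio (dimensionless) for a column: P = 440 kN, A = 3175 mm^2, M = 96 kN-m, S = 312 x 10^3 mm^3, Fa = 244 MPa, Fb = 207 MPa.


f_a = P / A = 440000.0 / 3175 = 138.5827 MPa
f_b = M / S = 96000000.0 / 312000.0 = 307.6923 MPa
Ratio = f_a / Fa + f_b / Fb
= 138.5827 / 244 + 307.6923 / 207
= 2.0544 (dimensionless)

2.0544 (dimensionless)


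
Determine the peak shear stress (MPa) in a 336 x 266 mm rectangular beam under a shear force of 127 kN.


A = b * h = 336 * 266 = 89376 mm^2
V = 127 kN = 127000.0 N
tau_max = 1.5 * V / A = 1.5 * 127000.0 / 89376
= 2.1314 MPa

2.1314 MPa


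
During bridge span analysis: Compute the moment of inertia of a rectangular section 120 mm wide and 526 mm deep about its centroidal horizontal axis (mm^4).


I = b * h^3 / 12
= 120 * 526^3 / 12
= 120 * 145531576 / 12
= 1455315760.0 mm^4

1455315760.0 mm^4


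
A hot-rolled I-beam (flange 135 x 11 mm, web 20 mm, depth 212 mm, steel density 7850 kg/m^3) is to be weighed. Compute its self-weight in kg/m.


A_flanges = 2 * 135 * 11 = 2970 mm^2
A_web = (212 - 2 * 11) * 20 = 3800 mm^2
A_total = 2970 + 3800 = 6770 mm^2 = 0.006770 m^2
Weight = rho * A = 7850 * 0.006770 = 53.1445 kg/m

53.1445 kg/m


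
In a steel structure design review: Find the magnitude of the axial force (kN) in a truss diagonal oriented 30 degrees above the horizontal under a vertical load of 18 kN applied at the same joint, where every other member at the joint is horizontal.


At the joint, only the diagonal has a vertical component, so vertical equilibrium gives:
F * sin(30) = 18
F = 18 / sin(30)
= 18 / 0.5
= 36.0 kN

36.0 kN


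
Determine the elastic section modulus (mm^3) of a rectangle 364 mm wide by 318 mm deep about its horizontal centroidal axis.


S = b * h^2 / 6
= 364 * 318^2 / 6
= 364 * 101124 / 6
= 6134856.0 mm^3

6134856.0 mm^3


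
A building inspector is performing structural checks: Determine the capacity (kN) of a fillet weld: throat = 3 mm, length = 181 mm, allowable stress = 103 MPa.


Strength = throat * length * allowable stress
= 3 * 181 * 103 N
= 55929 N
= 55.93 kN

55.93 kN


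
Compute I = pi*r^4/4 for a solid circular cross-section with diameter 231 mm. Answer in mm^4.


r = d / 2 = 231 / 2 = 115.5 mm
I = pi * r^4 / 4 = pi * 115.5^4 / 4
= 139771240.06 mm^4

139771240.06 mm^4


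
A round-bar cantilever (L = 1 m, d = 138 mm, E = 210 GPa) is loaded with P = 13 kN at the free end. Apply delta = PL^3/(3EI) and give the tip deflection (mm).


I = pi * d^4 / 64 = pi * 138^4 / 64 = 17802715.2 mm^4
L = 1000.0 mm, P = 13000.0 N, E = 210000.0 MPa
delta = P * L^3 / (3 * E * I)
= 13000.0 * 1000.0^3 / (3 * 210000.0 * 17802715.2)
= 1.1591 mm

1.1591 mm


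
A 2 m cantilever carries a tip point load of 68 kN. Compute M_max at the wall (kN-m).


For a cantilever with a point load at the free end:
M_max = P * L = 68 * 2 = 136 kN-m

136 kN-m


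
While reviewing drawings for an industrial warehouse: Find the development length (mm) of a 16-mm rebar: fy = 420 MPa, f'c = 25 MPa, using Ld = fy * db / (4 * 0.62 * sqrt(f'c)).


Ld = (fy * db) / (4 * 0.62 * sqrt(f'c))
= (420 * 16) / (4 * 0.62 * sqrt(25))
= 6720 / 12.4
= 541.94 mm

541.94 mm


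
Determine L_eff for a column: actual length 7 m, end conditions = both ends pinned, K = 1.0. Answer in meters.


L_eff = K * L
= 1.0 * 7
= 7.0 m

7.0 m
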